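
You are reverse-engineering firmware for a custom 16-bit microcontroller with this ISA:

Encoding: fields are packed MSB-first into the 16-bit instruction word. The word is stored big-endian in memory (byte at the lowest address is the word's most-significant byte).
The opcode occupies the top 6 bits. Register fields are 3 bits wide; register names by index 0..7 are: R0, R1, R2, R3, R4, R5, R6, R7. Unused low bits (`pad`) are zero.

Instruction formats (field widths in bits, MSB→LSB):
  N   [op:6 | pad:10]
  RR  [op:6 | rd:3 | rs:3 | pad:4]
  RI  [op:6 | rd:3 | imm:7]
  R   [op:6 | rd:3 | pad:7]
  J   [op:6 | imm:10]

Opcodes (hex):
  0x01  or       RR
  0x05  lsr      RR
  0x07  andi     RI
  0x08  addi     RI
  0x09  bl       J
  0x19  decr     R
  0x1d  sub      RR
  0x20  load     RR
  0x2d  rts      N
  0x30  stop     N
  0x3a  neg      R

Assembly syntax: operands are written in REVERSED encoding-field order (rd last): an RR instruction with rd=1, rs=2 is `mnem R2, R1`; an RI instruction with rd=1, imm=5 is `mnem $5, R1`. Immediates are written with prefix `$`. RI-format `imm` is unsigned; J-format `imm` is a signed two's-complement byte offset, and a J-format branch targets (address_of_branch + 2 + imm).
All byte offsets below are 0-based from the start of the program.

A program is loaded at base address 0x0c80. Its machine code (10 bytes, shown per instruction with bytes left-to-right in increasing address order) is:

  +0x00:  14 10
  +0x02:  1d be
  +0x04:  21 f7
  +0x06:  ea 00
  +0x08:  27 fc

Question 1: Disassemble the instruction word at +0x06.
@+06  big-endian(ea 00) = 0xea00
  top 6b → 0x3a → neg [R]
  rd@[9:7]=0x4 ⇒ R4

neg R4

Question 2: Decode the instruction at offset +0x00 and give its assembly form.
lsr R1, R0

[00] 14 10 → 0x1410
  op=0x1410>>10=0x5 ⇒ lsr (RR)
  rd: (w>>7)&0x7=0x0 → R0
  rs: (w>>4)&0x7=0x1 → R1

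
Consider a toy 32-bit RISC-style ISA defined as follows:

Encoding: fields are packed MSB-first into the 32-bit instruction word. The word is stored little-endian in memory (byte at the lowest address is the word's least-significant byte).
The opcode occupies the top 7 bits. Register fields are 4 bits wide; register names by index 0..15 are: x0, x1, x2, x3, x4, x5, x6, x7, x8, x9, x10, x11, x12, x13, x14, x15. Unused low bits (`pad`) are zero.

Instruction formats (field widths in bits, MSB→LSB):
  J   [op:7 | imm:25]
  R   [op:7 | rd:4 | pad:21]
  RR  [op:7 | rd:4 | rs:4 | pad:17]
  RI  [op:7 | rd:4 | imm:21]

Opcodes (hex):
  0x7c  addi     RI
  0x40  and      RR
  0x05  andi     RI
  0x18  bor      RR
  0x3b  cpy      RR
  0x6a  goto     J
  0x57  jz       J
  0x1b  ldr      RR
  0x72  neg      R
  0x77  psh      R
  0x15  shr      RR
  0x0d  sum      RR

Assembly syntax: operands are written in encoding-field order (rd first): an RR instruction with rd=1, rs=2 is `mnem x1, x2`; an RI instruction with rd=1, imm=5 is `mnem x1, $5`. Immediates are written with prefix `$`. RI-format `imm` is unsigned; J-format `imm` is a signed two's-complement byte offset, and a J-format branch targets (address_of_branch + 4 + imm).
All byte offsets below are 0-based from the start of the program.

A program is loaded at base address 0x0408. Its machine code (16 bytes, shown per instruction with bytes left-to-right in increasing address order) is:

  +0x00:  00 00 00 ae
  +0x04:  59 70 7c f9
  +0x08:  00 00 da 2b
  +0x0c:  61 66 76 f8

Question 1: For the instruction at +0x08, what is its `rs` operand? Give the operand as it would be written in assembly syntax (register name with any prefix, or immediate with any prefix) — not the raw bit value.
x13

[08] 00 00 da 2b → 0x2bda0000
  opcode bits[31:25]=0x15: shr/RR
  rd: (w>>21)&0xf=0xe → x14
  rs: (w>>17)&0xf=0xd → x13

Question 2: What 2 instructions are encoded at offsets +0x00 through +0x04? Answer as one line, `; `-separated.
jz $0; addi x11, $1863769

[00] 00 00 00 ae → 0xae000000
  top 7b → 0x57 → jz [J]
  imm@[24:0]=0x0 ⇒ $0
[04] 59 70 7c f9 → 0xf97c7059
  top 7b → 0x7c → addi [RI]
  rd@[24:21]=0xb ⇒ x11
  imm@[20:0]=0x1c7059 ⇒ $1863769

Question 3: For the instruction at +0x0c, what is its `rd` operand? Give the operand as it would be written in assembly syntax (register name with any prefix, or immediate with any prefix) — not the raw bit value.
+0x0c: 61 66 76 f8 ⇒ word 0xf8766661 (little)
  top 7b → 0x7c → addi [RI]
  [24:21] rd=3 = x3
  [20:0] imm=1468001 = $1468001

x3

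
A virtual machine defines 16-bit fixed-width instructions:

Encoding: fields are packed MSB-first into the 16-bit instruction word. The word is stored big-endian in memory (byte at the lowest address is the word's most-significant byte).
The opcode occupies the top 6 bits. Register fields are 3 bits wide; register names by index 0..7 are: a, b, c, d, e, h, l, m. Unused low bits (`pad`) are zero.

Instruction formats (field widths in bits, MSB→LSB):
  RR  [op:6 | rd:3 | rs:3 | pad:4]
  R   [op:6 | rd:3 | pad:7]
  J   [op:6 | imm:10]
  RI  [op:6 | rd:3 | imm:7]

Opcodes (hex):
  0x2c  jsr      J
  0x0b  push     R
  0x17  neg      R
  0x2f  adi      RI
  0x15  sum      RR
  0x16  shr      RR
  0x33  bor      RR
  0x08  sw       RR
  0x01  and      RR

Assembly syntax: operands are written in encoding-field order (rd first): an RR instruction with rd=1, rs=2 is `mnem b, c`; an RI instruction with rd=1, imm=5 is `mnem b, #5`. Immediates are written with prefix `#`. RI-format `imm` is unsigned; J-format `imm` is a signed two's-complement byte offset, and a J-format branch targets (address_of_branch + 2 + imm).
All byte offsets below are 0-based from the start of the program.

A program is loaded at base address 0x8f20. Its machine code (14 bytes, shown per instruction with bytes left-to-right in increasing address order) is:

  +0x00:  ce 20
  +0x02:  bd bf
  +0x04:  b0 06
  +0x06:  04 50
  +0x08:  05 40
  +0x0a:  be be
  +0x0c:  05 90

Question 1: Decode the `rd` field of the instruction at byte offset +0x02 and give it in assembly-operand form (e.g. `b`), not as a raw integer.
+0x02: bd bf ⇒ word 0xbdbf (big)
  op=0xbdbf>>10=0x2f ⇒ adi (RI)
  [9:7] rd=3 = d
  [6:0] imm=63 = #63

d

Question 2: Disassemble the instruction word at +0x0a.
adi h, #62

off 0x0a: read be be as big → 0xbebe
  top 6b → 0x2f → adi [RI]
  [9:7] rd=5 = h
  [6:0] imm=62 = #62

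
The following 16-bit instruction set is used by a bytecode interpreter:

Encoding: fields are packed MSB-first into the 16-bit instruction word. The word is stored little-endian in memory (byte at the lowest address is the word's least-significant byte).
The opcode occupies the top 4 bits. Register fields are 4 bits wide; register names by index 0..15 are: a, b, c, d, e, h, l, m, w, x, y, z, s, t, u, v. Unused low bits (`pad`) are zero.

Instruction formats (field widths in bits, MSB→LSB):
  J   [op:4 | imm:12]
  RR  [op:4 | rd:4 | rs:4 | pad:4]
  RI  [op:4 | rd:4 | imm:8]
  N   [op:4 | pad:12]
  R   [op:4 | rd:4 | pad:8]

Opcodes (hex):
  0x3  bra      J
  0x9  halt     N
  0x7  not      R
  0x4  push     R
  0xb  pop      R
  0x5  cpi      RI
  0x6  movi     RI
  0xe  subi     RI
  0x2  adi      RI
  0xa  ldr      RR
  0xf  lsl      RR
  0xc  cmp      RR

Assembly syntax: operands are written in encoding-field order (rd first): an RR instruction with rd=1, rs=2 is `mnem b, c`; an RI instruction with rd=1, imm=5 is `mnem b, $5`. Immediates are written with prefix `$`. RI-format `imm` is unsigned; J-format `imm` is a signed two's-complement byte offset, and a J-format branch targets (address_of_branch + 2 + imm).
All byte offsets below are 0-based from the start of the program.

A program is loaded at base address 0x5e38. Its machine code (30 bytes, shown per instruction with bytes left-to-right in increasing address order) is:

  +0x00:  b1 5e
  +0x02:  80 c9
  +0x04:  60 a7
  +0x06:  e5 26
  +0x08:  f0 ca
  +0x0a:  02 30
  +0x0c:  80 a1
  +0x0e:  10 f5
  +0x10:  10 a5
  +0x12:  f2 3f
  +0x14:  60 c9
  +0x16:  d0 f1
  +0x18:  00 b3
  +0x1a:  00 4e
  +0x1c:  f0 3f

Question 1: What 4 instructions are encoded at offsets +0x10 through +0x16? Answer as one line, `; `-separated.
ldr h, b; bra $-14; cmp x, l; lsl b, t

[10] 10 a5 → 0xa510
  op=0xa510>>12=0xa ⇒ ldr (RR)
  rd: (w>>8)&0xf=0x5 → h
  rs: (w>>4)&0xf=0x1 → b
[12] f2 3f → 0x3ff2
  op=0x3ff2>>12=0x3 ⇒ bra (J)
  imm: (w>>0)&0xfff=0xff2 (s12→-14) → $-14
[14] 60 c9 → 0xc960
  op=0xc960>>12=0xc ⇒ cmp (RR)
  rd: (w>>8)&0xf=0x9 → x
  rs: (w>>4)&0xf=0x6 → l
[16] d0 f1 → 0xf1d0
  op=0xf1d0>>12=0xf ⇒ lsl (RR)
  rd: (w>>8)&0xf=0x1 → b
  rs: (w>>4)&0xf=0xd → t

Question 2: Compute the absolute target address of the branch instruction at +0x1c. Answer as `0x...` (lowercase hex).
0x5e46

off 0x1c: read f0 3f as little → 0x3ff0
  op=0x3ff0>>12=0x3 ⇒ bra (J)
  [11:0] imm=4080 (s12→-16) = $-16
  target = base 0x5e38 + off 0x1c + 2 + imm -16 = 0x5e46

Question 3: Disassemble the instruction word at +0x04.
ldr m, l

+0x04: 60 a7 ⇒ word 0xa760 (little)
  top 4b → 0xa → ldr [RR]
  [11:8] rd=7 = m
  [7:4] rs=6 = l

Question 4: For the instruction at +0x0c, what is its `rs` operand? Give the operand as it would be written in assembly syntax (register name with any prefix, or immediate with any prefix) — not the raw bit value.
@+0c  little-endian(80 a1) = 0xa180
  op=0xa180>>12=0xa ⇒ ldr (RR)
  [11:8] rd=1 = b
  [7:4] rs=8 = w

w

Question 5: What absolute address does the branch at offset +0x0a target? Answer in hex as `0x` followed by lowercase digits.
0x5e46

+0x0a: 02 30 ⇒ word 0x3002 (little)
  opcode bits[15:12]=0x3: bra/J
  imm: (w>>0)&0xfff=0x2 → $2
  target = base 0x5e38 + off 0x0a + 2 + imm 2 = 0x5e46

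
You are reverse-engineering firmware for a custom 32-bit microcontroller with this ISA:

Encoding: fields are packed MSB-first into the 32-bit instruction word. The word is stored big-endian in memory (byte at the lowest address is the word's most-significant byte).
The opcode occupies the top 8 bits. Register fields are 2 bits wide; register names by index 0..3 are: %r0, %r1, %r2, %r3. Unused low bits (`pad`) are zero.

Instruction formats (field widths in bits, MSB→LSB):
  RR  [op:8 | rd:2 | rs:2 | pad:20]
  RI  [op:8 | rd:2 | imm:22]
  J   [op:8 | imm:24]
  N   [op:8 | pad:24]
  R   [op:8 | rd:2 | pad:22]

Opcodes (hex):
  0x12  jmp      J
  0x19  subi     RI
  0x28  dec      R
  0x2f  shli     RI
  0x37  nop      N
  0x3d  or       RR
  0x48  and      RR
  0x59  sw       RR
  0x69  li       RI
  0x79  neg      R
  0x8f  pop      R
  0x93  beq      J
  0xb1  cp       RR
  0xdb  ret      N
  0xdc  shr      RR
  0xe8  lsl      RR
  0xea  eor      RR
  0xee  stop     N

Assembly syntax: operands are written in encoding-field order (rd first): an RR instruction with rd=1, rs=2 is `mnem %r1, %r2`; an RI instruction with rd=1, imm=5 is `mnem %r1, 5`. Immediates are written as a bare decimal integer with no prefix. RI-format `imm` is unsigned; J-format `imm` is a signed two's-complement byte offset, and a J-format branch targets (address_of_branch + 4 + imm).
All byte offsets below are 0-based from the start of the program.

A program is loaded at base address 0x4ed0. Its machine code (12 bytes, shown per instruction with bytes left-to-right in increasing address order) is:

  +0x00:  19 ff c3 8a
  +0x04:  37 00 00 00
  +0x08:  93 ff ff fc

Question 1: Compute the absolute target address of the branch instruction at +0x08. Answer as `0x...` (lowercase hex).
0x4ed8

@+08  big-endian(93 ff ff fc) = 0x93fffffc
  top 8b → 0x93 → beq [J]
  imm@[23:0]=0xfffffc (s24→-4) ⇒ -4
  target = base 0x4ed0 + off 0x08 + 4 + imm -4 = 0x4ed8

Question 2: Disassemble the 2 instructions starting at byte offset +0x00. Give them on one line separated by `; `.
[00] 19 ff c3 8a → 0x19ffc38a
  op=0x19ffc38a>>24=0x19 ⇒ subi (RI)
  [23:22] rd=3 = %r3
  [21:0] imm=4178826 = 4178826
[04] 37 00 00 00 → 0x37000000
  op=0x37000000>>24=0x37 ⇒ nop (N)

subi %r3, 4178826; nop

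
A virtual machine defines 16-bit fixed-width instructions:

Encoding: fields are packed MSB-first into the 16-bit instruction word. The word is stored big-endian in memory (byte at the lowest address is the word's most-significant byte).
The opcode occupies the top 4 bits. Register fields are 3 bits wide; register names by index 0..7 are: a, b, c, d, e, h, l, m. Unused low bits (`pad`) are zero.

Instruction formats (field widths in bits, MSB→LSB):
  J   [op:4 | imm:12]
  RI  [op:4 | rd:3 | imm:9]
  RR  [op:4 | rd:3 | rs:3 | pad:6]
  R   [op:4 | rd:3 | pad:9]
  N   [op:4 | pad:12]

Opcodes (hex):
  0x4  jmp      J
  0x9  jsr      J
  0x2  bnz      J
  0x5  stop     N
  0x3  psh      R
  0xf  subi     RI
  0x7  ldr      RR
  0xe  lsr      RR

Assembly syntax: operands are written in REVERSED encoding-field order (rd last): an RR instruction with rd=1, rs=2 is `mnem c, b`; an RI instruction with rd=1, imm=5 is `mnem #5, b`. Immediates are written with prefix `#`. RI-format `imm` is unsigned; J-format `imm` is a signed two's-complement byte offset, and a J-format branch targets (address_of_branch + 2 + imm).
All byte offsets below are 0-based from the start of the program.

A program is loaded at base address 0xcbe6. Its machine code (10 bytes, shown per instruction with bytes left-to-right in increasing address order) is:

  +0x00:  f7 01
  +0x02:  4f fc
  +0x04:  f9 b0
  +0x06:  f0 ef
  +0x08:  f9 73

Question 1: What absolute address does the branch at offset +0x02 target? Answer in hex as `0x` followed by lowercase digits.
0xcbe6

@+02  big-endian(4f fc) = 0x4ffc
  op=0x4ffc>>12=0x4 ⇒ jmp (J)
  [11:0] imm=4092 (s12→-4) = #-4
  target = base 0xcbe6 + off 0x02 + 2 + imm -4 = 0xcbe6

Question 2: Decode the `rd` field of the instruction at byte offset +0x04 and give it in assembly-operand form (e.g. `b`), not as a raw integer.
e

+0x04: f9 b0 ⇒ word 0xf9b0 (big)
  top 4b → 0xf → subi [RI]
  rd: (w>>9)&0x7=0x4 → e
  imm: (w>>0)&0x1ff=0x1b0 → #432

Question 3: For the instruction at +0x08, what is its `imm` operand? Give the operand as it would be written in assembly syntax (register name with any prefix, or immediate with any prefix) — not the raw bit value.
#371

[08] f9 73 → 0xf973
  op=0xf973>>12=0xf ⇒ subi (RI)
  rd: (w>>9)&0x7=0x4 → e
  imm: (w>>0)&0x1ff=0x173 → #371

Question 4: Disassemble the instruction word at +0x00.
subi #257, d

[00] f7 01 → 0xf701
  opcode bits[15:12]=0xf: subi/RI
  rd: (w>>9)&0x7=0x3 → d
  imm: (w>>0)&0x1ff=0x101 → #257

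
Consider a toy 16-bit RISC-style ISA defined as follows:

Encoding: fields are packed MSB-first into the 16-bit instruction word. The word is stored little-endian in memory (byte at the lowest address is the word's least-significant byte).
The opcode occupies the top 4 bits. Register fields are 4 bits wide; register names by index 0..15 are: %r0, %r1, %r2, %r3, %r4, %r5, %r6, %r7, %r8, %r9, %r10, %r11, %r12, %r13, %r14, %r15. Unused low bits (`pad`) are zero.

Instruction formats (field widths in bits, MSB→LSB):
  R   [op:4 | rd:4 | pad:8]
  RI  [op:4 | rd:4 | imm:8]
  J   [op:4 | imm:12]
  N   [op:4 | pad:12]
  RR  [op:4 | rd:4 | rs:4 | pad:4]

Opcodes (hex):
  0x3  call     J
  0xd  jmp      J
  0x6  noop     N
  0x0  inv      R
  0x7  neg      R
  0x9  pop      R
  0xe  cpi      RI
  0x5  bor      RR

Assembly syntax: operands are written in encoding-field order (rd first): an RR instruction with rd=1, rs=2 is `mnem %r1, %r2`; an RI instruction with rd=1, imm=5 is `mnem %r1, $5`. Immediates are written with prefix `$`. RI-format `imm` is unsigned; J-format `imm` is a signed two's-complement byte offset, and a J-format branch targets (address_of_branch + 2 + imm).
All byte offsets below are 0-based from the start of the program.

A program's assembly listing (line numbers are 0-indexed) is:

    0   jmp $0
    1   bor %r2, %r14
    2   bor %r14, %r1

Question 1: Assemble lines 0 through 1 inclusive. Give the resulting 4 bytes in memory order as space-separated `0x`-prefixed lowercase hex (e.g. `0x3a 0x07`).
0x00 0xd0 0xe0 0x52

line 0 (jmp): pack op=0xd:4|imm=0:12 = 0xd000; little→ 00 d0
line 1 (bor): pack op=0x5:4|rd=2:4|rs=14:4|pad=0:4 = 0x52e0; little→ e0 52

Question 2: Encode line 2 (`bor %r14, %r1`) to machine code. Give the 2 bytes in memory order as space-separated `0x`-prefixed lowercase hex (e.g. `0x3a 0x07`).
0x10 0x5e

2. bor fields op=0x5:4|rd=14:4|rs=1:4|pad=0:4 → word 5e10h → 10 5e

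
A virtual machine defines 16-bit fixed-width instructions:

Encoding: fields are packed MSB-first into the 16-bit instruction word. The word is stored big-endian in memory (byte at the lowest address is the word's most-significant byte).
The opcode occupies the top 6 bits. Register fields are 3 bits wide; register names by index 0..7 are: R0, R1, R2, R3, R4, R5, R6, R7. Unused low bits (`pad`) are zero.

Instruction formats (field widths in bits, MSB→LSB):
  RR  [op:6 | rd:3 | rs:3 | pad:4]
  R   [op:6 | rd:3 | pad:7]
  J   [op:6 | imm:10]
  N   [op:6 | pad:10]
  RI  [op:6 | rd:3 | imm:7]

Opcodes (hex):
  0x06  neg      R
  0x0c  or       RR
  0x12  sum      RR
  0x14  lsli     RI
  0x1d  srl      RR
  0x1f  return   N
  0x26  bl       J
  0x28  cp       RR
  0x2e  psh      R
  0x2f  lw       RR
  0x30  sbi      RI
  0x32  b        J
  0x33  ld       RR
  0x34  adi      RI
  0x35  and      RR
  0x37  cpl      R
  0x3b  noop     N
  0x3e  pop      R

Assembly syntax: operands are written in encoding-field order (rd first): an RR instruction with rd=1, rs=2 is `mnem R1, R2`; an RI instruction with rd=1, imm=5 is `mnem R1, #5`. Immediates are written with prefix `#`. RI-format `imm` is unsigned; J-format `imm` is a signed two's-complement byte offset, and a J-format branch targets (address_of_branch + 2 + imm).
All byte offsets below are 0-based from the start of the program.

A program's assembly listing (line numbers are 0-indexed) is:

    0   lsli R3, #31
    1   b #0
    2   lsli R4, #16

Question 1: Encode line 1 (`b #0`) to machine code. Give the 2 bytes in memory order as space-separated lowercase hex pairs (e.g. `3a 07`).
1. b fields op=0x32:6|imm=0:10 → word c800h → c8 00

c8 00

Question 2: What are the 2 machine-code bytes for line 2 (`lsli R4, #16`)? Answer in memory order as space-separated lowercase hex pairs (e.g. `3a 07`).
52 10

L2: lsli op=0x14:6|rd=4:3|imm=16:7 ⇒ 0x5210 ⇒ big 52 10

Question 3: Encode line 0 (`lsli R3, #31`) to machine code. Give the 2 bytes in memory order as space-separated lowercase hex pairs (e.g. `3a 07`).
line 0 (lsli): pack op=0x14:6|rd=3:3|imm=31:7 = 0x519f; big→ 51 9f

51 9f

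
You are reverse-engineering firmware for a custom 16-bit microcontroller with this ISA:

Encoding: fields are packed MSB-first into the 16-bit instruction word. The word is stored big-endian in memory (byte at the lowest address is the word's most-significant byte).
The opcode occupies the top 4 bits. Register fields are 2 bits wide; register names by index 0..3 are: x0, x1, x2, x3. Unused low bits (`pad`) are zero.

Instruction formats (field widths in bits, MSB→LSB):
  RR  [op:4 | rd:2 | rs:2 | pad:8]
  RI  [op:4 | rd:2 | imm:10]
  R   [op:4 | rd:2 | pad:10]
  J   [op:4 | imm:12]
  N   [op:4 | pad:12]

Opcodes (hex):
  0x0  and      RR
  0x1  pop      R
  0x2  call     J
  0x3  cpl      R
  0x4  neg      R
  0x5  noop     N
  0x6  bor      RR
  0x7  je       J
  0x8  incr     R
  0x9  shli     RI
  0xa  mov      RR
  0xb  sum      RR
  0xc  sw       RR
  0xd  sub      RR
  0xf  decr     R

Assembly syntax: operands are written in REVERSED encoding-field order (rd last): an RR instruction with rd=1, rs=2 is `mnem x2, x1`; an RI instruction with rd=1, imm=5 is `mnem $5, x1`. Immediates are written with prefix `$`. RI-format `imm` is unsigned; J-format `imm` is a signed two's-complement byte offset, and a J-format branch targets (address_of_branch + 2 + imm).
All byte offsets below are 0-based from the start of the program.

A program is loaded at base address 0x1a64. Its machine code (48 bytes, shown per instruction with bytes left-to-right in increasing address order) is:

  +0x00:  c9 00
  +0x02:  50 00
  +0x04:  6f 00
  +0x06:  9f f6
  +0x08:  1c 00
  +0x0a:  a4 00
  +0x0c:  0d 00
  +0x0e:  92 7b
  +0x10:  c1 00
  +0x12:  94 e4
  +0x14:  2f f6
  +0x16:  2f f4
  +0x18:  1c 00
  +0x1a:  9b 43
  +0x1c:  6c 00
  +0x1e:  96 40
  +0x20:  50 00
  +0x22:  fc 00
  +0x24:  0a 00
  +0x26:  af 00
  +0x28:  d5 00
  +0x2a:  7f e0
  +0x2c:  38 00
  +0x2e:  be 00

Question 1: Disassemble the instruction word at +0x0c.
[0c] 0d 00 → 0x0d00
  top 4b → 0x0 → and [RR]
  [11:10] rd=3 = x3
  [9:8] rs=1 = x1

and x1, x3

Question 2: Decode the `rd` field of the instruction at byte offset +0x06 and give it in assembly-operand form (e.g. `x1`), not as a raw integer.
+0x06: 9f f6 ⇒ word 0x9ff6 (big)
  opcode bits[15:12]=0x9: shli/RI
  rd: (w>>10)&0x3=0x3 → x3
  imm: (w>>0)&0x3ff=0x3f6 → $1014

x3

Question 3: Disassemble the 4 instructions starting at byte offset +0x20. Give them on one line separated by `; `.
off 0x20: read 50 00 as big → 0x5000
  op=0x5000>>12=0x5 ⇒ noop (N)
off 0x22: read fc 00 as big → 0xfc00
  op=0xfc00>>12=0xf ⇒ decr (R)
  rd: (w>>10)&0x3=0x3 → x3
off 0x24: read 0a 00 as big → 0x0a00
  op=0x0a00>>12=0x0 ⇒ and (RR)
  rd: (w>>10)&0x3=0x2 → x2
  rs: (w>>8)&0x3=0x2 → x2
off 0x26: read af 00 as big → 0xaf00
  op=0xaf00>>12=0xa ⇒ mov (RR)
  rd: (w>>10)&0x3=0x3 → x3
  rs: (w>>8)&0x3=0x3 → x3

noop; decr x3; and x2, x2; mov x3, x3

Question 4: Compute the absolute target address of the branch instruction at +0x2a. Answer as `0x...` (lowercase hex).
+0x2a: 7f e0 ⇒ word 0x7fe0 (big)
  op=0x7fe0>>12=0x7 ⇒ je (J)
  [11:0] imm=4064 (s12→-32) = $-32
  target = base 0x1a64 + off 0x2a + 2 + imm -32 = 0x1a70

0x1a70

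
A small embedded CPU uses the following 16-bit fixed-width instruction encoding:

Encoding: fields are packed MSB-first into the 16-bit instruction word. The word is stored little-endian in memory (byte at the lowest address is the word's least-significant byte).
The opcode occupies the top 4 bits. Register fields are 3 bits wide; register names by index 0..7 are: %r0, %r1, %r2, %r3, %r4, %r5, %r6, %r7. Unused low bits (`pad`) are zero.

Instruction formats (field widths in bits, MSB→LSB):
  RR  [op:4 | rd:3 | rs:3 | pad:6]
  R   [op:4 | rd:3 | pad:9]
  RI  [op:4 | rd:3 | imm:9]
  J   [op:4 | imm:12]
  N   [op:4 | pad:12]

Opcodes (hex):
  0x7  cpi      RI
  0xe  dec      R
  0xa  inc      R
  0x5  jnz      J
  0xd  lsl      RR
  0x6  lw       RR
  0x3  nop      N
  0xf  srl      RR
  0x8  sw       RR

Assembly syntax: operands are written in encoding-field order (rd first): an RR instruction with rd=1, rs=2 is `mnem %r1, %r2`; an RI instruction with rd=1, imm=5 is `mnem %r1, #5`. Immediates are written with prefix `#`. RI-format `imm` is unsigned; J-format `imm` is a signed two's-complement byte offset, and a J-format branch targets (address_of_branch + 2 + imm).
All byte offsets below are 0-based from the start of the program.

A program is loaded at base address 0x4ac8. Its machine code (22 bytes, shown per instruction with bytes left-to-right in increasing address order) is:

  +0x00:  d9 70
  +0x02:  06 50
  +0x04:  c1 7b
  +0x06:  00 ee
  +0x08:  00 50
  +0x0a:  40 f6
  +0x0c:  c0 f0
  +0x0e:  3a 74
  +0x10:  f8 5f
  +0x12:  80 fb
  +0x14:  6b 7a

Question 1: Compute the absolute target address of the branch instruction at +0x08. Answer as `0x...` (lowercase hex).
[08] 00 50 → 0x5000
  op=0x5000>>12=0x5 ⇒ jnz (J)
  imm: (w>>0)&0xfff=0x0 → #0
  target = base 0x4ac8 + off 0x08 + 2 + imm 0 = 0x4ad2

0x4ad2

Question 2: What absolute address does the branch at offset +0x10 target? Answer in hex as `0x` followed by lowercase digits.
+0x10: f8 5f ⇒ word 0x5ff8 (little)
  opcode bits[15:12]=0x5: jnz/J
  imm: (w>>0)&0xfff=0xff8 (s12→-8) → #-8
  target = base 0x4ac8 + off 0x10 + 2 + imm -8 = 0x4ad2

0x4ad2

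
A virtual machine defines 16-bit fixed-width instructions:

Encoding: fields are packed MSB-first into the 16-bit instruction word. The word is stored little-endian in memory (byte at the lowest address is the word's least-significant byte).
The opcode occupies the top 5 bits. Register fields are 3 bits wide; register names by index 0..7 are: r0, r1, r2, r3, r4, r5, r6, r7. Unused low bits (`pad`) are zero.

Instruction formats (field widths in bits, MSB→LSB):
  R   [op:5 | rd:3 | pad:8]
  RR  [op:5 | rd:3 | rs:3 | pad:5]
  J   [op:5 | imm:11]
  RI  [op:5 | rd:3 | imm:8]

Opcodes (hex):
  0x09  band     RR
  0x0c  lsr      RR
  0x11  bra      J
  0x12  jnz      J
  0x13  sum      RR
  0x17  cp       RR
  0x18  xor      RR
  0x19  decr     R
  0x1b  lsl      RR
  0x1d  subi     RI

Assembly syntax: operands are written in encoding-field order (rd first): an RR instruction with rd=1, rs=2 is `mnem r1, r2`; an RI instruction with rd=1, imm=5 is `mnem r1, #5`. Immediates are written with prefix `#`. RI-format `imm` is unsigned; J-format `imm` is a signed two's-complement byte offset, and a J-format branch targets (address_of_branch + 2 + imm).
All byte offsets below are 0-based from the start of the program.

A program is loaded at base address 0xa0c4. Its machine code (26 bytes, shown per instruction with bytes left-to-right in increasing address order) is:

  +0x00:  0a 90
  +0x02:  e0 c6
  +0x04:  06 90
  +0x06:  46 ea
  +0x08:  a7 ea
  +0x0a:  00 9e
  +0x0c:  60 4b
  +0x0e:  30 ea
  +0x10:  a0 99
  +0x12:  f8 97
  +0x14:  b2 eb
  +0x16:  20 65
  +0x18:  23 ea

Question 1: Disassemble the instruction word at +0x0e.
subi r2, #48

off 0x0e: read 30 ea as little → 0xea30
  top 5b → 0x1d → subi [RI]
  rd: (w>>8)&0x7=0x2 → r2
  imm: (w>>0)&0xff=0x30 → #48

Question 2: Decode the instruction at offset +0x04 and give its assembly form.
jnz #6

+0x04: 06 90 ⇒ word 0x9006 (little)
  op=0x9006>>11=0x12 ⇒ jnz (J)
  [10:0] imm=6 = #6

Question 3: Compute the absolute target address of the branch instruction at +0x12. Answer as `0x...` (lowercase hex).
off 0x12: read f8 97 as little → 0x97f8
  opcode bits[15:11]=0x12: jnz/J
  [10:0] imm=2040 (s11→-8) = #-8
  target = base 0xa0c4 + off 0x12 + 2 + imm -8 = 0xa0d0

0xa0d0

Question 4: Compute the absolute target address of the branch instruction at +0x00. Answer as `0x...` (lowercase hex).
+0x00: 0a 90 ⇒ word 0x900a (little)
  op=0x900a>>11=0x12 ⇒ jnz (J)
  imm@[10:0]=0xa ⇒ #10
  target = base 0xa0c4 + off 0x00 + 2 + imm 10 = 0xa0d0

0xa0d0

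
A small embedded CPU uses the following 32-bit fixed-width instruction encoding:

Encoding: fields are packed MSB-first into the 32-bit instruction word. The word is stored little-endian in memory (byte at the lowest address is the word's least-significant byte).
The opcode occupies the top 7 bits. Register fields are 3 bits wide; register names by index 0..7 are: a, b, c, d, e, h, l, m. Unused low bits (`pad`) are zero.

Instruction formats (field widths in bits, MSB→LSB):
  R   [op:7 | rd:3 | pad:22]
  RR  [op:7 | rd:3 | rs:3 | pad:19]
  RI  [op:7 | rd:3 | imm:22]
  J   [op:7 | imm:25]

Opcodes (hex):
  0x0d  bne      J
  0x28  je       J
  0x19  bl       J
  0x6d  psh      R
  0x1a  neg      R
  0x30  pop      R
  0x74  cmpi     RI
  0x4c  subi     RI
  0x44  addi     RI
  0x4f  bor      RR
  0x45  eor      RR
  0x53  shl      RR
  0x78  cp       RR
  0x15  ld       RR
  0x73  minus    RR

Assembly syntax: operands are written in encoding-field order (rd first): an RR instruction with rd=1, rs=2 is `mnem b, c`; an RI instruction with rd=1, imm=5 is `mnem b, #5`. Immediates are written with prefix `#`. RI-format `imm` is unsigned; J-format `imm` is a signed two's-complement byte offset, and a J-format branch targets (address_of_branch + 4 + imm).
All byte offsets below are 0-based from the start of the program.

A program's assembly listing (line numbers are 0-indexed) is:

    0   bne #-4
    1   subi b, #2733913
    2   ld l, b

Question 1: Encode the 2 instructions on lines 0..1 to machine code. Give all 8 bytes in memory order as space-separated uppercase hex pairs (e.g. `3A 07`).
0. bne fields op=0xd:7|imm=-4:25 → word 1bfffffch → fc ff ff 1b
1. subi fields op=0x4c:7|rd=1:3|imm=2733913:22 → word 9869b759h → 59 b7 69 98

FC FF FF 1B 59 B7 69 98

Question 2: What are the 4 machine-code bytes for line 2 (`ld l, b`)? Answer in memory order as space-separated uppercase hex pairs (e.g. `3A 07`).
2. ld fields op=0x15:7|rd=6:3|rs=1:3|pad=0:19 → word 2b880000h → 00 00 88 2b

00 00 88 2B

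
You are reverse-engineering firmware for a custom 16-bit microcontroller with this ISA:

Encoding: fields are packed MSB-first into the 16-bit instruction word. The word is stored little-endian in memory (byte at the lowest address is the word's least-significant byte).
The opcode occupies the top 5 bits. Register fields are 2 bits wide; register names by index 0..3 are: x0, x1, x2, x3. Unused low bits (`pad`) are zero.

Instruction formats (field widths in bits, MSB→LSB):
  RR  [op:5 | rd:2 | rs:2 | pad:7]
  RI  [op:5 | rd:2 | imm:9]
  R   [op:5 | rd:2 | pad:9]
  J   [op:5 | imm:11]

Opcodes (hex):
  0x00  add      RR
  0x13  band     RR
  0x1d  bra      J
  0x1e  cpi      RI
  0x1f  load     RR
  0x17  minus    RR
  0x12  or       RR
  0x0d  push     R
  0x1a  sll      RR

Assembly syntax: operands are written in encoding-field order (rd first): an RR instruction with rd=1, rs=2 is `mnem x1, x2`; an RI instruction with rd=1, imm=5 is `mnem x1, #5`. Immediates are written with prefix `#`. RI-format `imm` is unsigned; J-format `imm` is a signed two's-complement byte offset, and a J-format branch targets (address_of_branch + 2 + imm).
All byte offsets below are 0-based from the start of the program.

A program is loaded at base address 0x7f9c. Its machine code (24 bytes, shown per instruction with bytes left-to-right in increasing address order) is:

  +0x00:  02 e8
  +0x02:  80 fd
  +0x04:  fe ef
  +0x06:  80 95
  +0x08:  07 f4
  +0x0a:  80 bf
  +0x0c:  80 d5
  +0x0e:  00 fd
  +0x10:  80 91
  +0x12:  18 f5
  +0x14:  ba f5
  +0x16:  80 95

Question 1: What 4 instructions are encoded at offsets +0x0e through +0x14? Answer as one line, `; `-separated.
[0e] 00 fd → 0xfd00
  top 5b → 0x1f → load [RR]
  [10:9] rd=2 = x2
  [8:7] rs=2 = x2
[10] 80 91 → 0x9180
  top 5b → 0x12 → or [RR]
  [10:9] rd=0 = x0
  [8:7] rs=3 = x3
[12] 18 f5 → 0xf518
  top 5b → 0x1e → cpi [RI]
  [10:9] rd=2 = x2
  [8:0] imm=280 = #280
[14] ba f5 → 0xf5ba
  top 5b → 0x1e → cpi [RI]
  [10:9] rd=2 = x2
  [8:0] imm=442 = #442

load x2, x2; or x0, x3; cpi x2, #280; cpi x2, #442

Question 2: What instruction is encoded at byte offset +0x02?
[02] 80 fd → 0xfd80
  opcode bits[15:11]=0x1f: load/RR
  rd@[10:9]=0x2 ⇒ x2
  rs@[8:7]=0x3 ⇒ x3

load x2, x3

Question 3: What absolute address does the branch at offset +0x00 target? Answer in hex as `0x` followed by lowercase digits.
0x7fa0

off 0x00: read 02 e8 as little → 0xe802
  op=0xe802>>11=0x1d ⇒ bra (J)
  [10:0] imm=2 = #2
  target = base 0x7f9c + off 0x00 + 2 + imm 2 = 0x7fa0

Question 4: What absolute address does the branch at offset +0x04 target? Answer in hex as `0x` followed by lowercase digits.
0x7fa0

[04] fe ef → 0xeffe
  op=0xeffe>>11=0x1d ⇒ bra (J)
  imm@[10:0]=0x7fe (s11→-2) ⇒ #-2
  target = base 0x7f9c + off 0x04 + 2 + imm -2 = 0x7fa0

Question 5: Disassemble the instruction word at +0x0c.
sll x2, x3

[0c] 80 d5 → 0xd580
  opcode bits[15:11]=0x1a: sll/RR
  rd: (w>>9)&0x3=0x2 → x2
  rs: (w>>7)&0x3=0x3 → x3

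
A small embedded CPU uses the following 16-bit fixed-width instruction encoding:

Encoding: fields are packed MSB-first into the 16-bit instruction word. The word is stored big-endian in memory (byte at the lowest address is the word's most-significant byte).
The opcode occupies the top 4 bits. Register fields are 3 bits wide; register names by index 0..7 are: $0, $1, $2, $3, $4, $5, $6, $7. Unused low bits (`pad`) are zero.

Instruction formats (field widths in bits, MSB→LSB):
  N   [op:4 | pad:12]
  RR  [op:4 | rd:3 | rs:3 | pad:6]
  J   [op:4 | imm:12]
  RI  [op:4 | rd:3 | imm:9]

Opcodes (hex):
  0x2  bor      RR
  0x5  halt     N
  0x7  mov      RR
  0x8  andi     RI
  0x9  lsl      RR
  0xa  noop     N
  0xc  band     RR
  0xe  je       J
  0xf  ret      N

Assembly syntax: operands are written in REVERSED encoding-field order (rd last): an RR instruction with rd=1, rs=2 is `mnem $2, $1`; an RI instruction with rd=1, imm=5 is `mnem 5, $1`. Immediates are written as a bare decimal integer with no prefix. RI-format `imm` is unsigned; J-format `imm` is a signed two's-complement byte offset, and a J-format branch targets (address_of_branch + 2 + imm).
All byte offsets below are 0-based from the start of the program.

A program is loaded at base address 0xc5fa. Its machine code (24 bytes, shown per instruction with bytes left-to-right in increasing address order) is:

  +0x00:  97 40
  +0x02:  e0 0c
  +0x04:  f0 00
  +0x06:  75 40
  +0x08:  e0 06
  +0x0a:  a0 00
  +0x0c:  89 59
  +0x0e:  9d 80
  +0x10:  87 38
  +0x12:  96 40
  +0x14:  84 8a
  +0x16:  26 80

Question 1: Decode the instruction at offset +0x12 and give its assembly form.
lsl $1, $3

off 0x12: read 96 40 as big → 0x9640
  op=0x9640>>12=0x9 ⇒ lsl (RR)
  rd@[11:9]=0x3 ⇒ $3
  rs@[8:6]=0x1 ⇒ $1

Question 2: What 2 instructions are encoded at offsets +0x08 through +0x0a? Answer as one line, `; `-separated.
[08] e0 06 → 0xe006
  op=0xe006>>12=0xe ⇒ je (J)
  imm: (w>>0)&0xfff=0x6 → 6
[0a] a0 00 → 0xa000
  op=0xa000>>12=0xa ⇒ noop (N)

je 6; noop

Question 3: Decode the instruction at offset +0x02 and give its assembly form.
[02] e0 0c → 0xe00c
  op=0xe00c>>12=0xe ⇒ je (J)
  imm@[11:0]=0xc ⇒ 12

je 12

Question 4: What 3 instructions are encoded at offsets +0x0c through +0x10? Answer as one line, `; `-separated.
andi 345, $4; lsl $6, $6; andi 312, $3

off 0x0c: read 89 59 as big → 0x8959
  top 4b → 0x8 → andi [RI]
  rd@[11:9]=0x4 ⇒ $4
  imm@[8:0]=0x159 ⇒ 345
off 0x0e: read 9d 80 as big → 0x9d80
  top 4b → 0x9 → lsl [RR]
  rd@[11:9]=0x6 ⇒ $6
  rs@[8:6]=0x6 ⇒ $6
off 0x10: read 87 38 as big → 0x8738
  top 4b → 0x8 → andi [RI]
  rd@[11:9]=0x3 ⇒ $3
  imm@[8:0]=0x138 ⇒ 312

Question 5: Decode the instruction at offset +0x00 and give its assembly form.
lsl $5, $3

+0x00: 97 40 ⇒ word 0x9740 (big)
  opcode bits[15:12]=0x9: lsl/RR
  rd: (w>>9)&0x7=0x3 → $3
  rs: (w>>6)&0x7=0x5 → $5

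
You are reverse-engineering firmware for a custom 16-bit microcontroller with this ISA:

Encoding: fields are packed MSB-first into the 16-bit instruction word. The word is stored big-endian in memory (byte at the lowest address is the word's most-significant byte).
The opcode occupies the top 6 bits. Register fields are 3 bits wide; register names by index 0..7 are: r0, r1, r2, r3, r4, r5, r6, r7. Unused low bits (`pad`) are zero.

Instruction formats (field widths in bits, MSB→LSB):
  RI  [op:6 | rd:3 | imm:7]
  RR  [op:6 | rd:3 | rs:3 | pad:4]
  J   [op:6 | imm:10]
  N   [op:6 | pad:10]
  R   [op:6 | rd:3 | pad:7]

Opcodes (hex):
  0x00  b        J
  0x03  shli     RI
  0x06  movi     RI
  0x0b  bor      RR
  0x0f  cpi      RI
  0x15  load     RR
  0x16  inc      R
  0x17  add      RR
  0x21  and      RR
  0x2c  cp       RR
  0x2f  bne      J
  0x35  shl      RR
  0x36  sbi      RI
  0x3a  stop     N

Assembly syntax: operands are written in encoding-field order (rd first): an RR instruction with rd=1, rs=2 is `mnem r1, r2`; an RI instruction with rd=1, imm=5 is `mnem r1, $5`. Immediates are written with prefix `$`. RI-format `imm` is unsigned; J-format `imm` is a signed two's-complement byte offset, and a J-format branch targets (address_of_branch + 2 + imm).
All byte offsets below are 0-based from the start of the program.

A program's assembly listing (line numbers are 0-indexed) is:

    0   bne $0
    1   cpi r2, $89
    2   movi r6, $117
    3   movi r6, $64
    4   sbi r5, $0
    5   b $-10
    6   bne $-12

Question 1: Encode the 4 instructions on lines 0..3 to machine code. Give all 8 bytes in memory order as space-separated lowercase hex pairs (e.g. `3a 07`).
bc 00 3d 59 1b 75 1b 40

line 0 (bne): pack op=0x2f:6|imm=0:10 = 0xbc00; big→ bc 00
line 1 (cpi): pack op=0xf:6|rd=2:3|imm=89:7 = 0x3d59; big→ 3d 59
line 2 (movi): pack op=0x6:6|rd=6:3|imm=117:7 = 0x1b75; big→ 1b 75
line 3 (movi): pack op=0x6:6|rd=6:3|imm=64:7 = 0x1b40; big→ 1b 40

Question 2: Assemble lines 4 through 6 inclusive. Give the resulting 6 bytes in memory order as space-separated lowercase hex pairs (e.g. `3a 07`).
da 80 03 f6 bf f4

line 4 (sbi): pack op=0x36:6|rd=5:3|imm=0:7 = 0xda80; big→ da 80
line 5 (b): pack op=0x0:6|imm=-10:10 = 0x03f6; big→ 03 f6
line 6 (bne): pack op=0x2f:6|imm=-12:10 = 0xbff4; big→ bf f4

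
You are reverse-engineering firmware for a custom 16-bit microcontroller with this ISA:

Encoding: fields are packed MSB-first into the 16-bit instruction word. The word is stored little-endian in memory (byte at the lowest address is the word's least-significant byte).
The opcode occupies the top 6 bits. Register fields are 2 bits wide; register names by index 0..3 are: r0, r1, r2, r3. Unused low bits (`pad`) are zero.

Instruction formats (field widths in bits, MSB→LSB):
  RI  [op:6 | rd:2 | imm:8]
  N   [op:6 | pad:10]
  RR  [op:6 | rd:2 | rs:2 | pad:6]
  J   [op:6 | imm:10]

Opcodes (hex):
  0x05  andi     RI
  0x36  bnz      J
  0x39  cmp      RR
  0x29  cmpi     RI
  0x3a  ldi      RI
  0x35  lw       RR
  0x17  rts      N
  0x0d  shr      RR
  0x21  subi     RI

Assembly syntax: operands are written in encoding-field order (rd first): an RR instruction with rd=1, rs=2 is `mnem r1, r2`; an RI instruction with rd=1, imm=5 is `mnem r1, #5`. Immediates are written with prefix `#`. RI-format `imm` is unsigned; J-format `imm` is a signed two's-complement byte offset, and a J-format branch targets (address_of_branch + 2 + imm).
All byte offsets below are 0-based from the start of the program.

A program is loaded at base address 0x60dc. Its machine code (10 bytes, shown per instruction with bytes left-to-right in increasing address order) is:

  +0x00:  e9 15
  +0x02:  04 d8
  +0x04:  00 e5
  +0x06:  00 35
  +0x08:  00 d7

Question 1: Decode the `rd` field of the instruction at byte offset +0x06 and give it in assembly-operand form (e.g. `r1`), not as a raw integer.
@+06  little-endian(00 35) = 0x3500
  top 6b → 0xd → shr [RR]
  rd@[9:8]=0x1 ⇒ r1
  rs@[7:6]=0x0 ⇒ r0

r1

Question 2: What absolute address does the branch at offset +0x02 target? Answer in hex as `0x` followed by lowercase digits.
@+02  little-endian(04 d8) = 0xd804
  op=0xd804>>10=0x36 ⇒ bnz (J)
  imm: (w>>0)&0x3ff=0x4 → #4
  target = base 0x60dc + off 0x02 + 2 + imm 4 = 0x60e4

0x60e4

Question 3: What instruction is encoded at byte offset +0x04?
cmp r1, r0

[04] 00 e5 → 0xe500
  top 6b → 0x39 → cmp [RR]
  rd: (w>>8)&0x3=0x1 → r1
  rs: (w>>6)&0x3=0x0 → r0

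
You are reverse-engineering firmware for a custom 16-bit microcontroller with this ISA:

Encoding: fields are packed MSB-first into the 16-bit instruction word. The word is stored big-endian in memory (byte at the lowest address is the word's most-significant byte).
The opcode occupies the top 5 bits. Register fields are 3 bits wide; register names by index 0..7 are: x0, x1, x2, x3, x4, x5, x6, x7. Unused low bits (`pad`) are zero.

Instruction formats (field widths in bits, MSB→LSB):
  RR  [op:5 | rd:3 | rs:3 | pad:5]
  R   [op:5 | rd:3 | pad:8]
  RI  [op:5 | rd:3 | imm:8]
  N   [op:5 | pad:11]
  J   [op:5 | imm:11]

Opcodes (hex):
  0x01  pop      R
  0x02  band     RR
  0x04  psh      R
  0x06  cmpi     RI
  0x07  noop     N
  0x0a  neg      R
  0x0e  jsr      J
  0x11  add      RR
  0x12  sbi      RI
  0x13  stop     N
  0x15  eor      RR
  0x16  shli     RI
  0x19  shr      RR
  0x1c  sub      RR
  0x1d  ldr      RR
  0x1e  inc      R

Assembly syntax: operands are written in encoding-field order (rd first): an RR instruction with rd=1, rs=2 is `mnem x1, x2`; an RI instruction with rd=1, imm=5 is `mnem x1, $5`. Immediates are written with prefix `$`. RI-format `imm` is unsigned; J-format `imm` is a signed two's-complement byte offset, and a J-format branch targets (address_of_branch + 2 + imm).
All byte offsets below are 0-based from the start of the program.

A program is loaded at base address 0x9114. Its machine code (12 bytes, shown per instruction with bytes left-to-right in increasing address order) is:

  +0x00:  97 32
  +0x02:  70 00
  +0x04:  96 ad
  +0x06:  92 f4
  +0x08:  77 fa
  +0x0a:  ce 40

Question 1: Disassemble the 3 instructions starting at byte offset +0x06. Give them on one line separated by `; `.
[06] 92 f4 → 0x92f4
  op=0x92f4>>11=0x12 ⇒ sbi (RI)
  rd: (w>>8)&0x7=0x2 → x2
  imm: (w>>0)&0xff=0xf4 → $244
[08] 77 fa → 0x77fa
  op=0x77fa>>11=0xe ⇒ jsr (J)
  imm: (w>>0)&0x7ff=0x7fa (s11→-6) → $-6
[0a] ce 40 → 0xce40
  op=0xce40>>11=0x19 ⇒ shr (RR)
  rd: (w>>8)&0x7=0x6 → x6
  rs: (w>>5)&0x7=0x2 → x2

sbi x2, $244; jsr $-6; shr x6, x2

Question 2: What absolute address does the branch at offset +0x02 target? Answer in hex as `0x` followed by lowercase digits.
0x9118

[02] 70 00 → 0x7000
  op=0x7000>>11=0xe ⇒ jsr (J)
  [10:0] imm=0 = $0
  target = base 0x9114 + off 0x02 + 2 + imm 0 = 0x9118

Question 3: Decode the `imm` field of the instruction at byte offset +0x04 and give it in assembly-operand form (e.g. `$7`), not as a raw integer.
$173

[04] 96 ad → 0x96ad
  top 5b → 0x12 → sbi [RI]
  rd: (w>>8)&0x7=0x6 → x6
  imm: (w>>0)&0xff=0xad → $173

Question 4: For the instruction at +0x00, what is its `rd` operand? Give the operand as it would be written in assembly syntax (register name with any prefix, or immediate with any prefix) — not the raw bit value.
+0x00: 97 32 ⇒ word 0x9732 (big)
  opcode bits[15:11]=0x12: sbi/RI
  rd@[10:8]=0x7 ⇒ x7
  imm@[7:0]=0x32 ⇒ $50

x7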